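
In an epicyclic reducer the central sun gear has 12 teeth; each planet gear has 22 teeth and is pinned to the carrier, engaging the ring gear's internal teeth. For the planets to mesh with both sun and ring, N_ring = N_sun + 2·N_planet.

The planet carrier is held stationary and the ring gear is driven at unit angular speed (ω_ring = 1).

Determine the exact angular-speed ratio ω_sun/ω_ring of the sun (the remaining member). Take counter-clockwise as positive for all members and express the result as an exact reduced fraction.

N_ring = 12 + 2·22 = 56
12(ω_s−ω_c) = −56(ω_r−ω_c),  ω_c=0, ω_r=1
ω_s = 0 − (56/12)(1−0) = -14/3
ω_s/ω_r = -14/3

-14/3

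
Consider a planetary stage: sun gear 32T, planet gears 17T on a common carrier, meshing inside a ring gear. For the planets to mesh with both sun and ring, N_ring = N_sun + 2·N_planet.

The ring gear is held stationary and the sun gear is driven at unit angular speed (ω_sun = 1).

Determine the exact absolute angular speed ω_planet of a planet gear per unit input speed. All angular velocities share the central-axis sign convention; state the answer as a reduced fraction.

N_ring = 32 + 2·17 = 66
32(ω_s−ω_c) = −66(ω_r−ω_c),  ω_r=0, ω_s=1
32(1−ω_c) = −66(0−ω_c)  ⇒  98ω_c = 32  ⇒  ω_c = 16/49
sun–planet: 32·(1−16/49) = −17·(ω_p−ω_c)  ⇒  ω_p−ω_c = −(32/17)·(33/49) = -1056/833
ω_p = 16/49 − 1056/833 = -16/17

-16/17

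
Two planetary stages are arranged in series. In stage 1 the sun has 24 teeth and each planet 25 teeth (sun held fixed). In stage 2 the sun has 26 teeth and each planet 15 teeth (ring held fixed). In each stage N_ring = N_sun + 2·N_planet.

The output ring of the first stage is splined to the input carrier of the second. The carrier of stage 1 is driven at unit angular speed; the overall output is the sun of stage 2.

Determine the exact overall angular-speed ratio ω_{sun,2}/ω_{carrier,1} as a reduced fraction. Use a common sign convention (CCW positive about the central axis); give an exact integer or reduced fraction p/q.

2009/481

Stage 1: N_ring = 24 + 2·25 = 74
Stage 1: 24(ω_s−ω_c) = −74(ω_r−ω_c),  ω_s=0, ω_c=1
Stage 1: ω_r = 1 − (24/74)(0−1) = 49/37
  ⇒ ω_r¹/ω_c¹ = 49/37
Stage 2: N_ring = 26 + 2·15 = 56
Stage 2: 26(ω_s−ω_c) = −56(ω_r−ω_c),  ω_r=0, ω_c=1
Stage 2: ω_s = 1 − (56/26)(0−1) = 41/13
  ⇒ ω_s²/ω_c² = 41/13
Coupling ω_c² = ω_r¹ ⇒ overall = 49/37 × 41/13 = 2009/481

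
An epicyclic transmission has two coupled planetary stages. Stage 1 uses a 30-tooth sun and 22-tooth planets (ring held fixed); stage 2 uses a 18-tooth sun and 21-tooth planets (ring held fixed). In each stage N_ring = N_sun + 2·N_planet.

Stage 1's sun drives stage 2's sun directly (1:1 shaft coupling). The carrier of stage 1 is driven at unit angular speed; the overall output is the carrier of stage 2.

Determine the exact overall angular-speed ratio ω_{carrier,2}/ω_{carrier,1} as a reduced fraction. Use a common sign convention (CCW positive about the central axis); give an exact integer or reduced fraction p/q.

4/5

Stage 1: N_ring = 30 + 2·22 = 74
Stage 1: 30(ω_s−ω_c) = −74(ω_r−ω_c),  ω_r=0, ω_c=1
Stage 1: ω_s = 1 − (74/30)(0−1) = 52/15
  ⇒ ω_s¹/ω_c¹ = 52/15
Stage 2: N_ring = 18 + 2·21 = 60
Stage 2: 18(ω_s−ω_c) = −60(ω_r−ω_c),  ω_r=0, ω_s=1
Stage 2: 18(1−ω_c) = −60(0−ω_c)  ⇒  78ω_c = 18  ⇒  ω_c = 3/13
  ⇒ ω_c²/ω_s² = 3/13
Coupling ω_s² = ω_s¹ ⇒ overall = 52/15 × 3/13 = 4/5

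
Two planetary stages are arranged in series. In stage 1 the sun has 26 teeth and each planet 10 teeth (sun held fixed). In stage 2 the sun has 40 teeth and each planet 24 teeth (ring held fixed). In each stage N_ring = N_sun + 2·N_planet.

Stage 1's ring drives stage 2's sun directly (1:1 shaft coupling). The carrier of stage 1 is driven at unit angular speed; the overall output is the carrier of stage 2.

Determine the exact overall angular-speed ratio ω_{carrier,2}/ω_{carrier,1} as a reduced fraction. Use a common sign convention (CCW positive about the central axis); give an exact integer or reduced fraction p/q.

45/92

Stage 1: N_ring = 26 + 2·10 = 46
Stage 1: 26(ω_s−ω_c) = −46(ω_r−ω_c),  ω_s=0, ω_c=1
Stage 1: ω_r = 1 − (26/46)(0−1) = 36/23
  ⇒ ω_r¹/ω_c¹ = 36/23
Stage 2: N_ring = 40 + 2·24 = 88
Stage 2: 40(ω_s−ω_c) = −88(ω_r−ω_c),  ω_r=0, ω_s=1
Stage 2: 40(1−ω_c) = −88(0−ω_c)  ⇒  128ω_c = 40  ⇒  ω_c = 5/16
  ⇒ ω_c²/ω_s² = 5/16
Coupling ω_s² = ω_r¹ ⇒ overall = 36/23 × 5/16 = 45/92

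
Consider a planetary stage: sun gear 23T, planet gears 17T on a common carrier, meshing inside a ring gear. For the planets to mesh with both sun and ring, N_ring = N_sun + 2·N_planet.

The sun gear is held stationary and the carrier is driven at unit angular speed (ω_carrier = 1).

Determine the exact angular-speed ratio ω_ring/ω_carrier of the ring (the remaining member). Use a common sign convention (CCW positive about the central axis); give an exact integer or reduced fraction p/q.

N_ring = 23 + 2·17 = 57
23(ω_s−ω_c) = −57(ω_r−ω_c),  ω_s=0, ω_c=1
ω_r = 1 − (23/57)(0−1) = 80/57
ω_r/ω_c = 80/57

80/57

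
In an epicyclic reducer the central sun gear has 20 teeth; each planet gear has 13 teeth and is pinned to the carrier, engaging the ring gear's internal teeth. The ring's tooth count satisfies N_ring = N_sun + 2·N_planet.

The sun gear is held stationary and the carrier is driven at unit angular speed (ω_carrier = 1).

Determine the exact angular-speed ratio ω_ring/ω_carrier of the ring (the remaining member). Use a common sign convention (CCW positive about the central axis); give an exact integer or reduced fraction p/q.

33/23

N_ring = 20 + 2·13 = 46
20(ω_s−ω_c) = −46(ω_r−ω_c),  ω_s=0, ω_c=1
ω_r = 1 − (20/46)(0−1) = 33/23
ω_r/ω_c = 33/23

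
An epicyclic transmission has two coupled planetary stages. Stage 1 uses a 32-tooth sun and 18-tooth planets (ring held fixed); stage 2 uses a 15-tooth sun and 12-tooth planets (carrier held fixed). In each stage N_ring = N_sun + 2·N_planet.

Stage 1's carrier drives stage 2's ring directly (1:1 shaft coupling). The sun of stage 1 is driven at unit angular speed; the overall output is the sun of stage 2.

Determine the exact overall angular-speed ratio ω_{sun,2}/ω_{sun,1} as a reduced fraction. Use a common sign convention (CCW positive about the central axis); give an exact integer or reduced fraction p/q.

Stage 1: N_ring = 32 + 2·18 = 68
Stage 1: 32(ω_s−ω_c) = −68(ω_r−ω_c),  ω_r=0, ω_s=1
Stage 1: 32(1−ω_c) = −68(0−ω_c)  ⇒  100ω_c = 32  ⇒  ω_c = 8/25
  ⇒ ω_c¹/ω_s¹ = 8/25
Stage 2: N_ring = 15 + 2·12 = 39
Stage 2: 15(ω_s−ω_c) = −39(ω_r−ω_c),  ω_c=0, ω_r=1
Stage 2: ω_s = 0 − (39/15)(1−0) = -13/5
  ⇒ ω_s²/ω_r² = -13/5
Coupling ω_r² = ω_c¹ ⇒ overall = 8/25 × -13/5 = -104/125

-104/125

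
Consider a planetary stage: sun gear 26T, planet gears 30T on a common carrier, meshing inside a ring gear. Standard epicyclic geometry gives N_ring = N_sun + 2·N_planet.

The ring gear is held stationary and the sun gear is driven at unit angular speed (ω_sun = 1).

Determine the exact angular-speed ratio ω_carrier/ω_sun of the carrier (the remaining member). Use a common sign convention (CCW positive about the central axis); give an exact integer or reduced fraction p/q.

N_ring = 26 + 2·30 = 86
26(ω_s−ω_c) = −86(ω_r−ω_c),  ω_r=0, ω_s=1
26(1−ω_c) = −86(0−ω_c)  ⇒  112ω_c = 26  ⇒  ω_c = 13/56
ω_c/ω_s = 13/56

13/56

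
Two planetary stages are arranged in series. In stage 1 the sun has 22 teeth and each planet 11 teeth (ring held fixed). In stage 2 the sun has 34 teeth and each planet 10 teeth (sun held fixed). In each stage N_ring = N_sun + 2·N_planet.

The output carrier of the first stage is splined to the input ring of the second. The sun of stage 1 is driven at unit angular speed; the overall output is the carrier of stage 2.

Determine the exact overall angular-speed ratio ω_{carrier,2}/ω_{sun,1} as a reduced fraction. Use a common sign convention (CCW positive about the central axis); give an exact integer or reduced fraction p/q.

9/44

Stage 1: N_ring = 22 + 2·11 = 44
Stage 1: 22(ω_s−ω_c) = −44(ω_r−ω_c),  ω_r=0, ω_s=1
Stage 1: 22(1−ω_c) = −44(0−ω_c)  ⇒  66ω_c = 22  ⇒  ω_c = 1/3
  ⇒ ω_c¹/ω_s¹ = 1/3
Stage 2: N_ring = 34 + 2·10 = 54
Stage 2: 34(ω_s−ω_c) = −54(ω_r−ω_c),  ω_s=0, ω_r=1
Stage 2: 34(0−ω_c) = −54(1−ω_c)  ⇒  88ω_c = 54  ⇒  ω_c = 27/44
  ⇒ ω_c²/ω_r² = 27/44
Coupling ω_r² = ω_c¹ ⇒ overall = 1/3 × 27/44 = 9/44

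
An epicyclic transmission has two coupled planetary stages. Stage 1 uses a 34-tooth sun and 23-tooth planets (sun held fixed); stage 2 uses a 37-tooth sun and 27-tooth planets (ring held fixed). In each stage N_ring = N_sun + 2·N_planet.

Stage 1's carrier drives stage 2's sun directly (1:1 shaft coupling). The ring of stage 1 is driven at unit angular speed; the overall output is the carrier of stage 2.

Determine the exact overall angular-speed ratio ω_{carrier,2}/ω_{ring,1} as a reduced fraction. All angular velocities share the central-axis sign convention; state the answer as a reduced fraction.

Stage 1: N_ring = 34 + 2·23 = 80
Stage 1: 34(ω_s−ω_c) = −80(ω_r−ω_c),  ω_s=0, ω_r=1
Stage 1: 34(0−ω_c) = −80(1−ω_c)  ⇒  114ω_c = 80  ⇒  ω_c = 40/57
  ⇒ ω_c¹/ω_r¹ = 40/57
Stage 2: N_ring = 37 + 2·27 = 91
Stage 2: 37(ω_s−ω_c) = −91(ω_r−ω_c),  ω_r=0, ω_s=1
Stage 2: 37(1−ω_c) = −91(0−ω_c)  ⇒  128ω_c = 37  ⇒  ω_c = 37/128
  ⇒ ω_c²/ω_s² = 37/128
Coupling ω_s² = ω_c¹ ⇒ overall = 40/57 × 37/128 = 185/912

185/912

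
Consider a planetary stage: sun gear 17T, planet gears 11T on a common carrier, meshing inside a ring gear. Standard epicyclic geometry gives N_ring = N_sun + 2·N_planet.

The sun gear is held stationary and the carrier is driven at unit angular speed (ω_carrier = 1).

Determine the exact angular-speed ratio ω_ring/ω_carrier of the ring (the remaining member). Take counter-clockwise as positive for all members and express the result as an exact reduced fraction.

N_ring = 17 + 2·11 = 39
17(ω_s−ω_c) = −39(ω_r−ω_c),  ω_s=0, ω_c=1
ω_r = 1 − (17/39)(0−1) = 56/39
ω_r/ω_c = 56/39

56/39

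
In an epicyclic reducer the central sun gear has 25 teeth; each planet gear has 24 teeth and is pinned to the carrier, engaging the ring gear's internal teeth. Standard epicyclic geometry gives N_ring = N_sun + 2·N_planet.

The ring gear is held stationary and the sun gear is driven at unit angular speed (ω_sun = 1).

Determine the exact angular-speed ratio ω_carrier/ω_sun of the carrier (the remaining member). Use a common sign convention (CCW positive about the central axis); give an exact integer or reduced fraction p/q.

N_ring = 25 + 2·24 = 73
25(ω_s−ω_c) = −73(ω_r−ω_c),  ω_r=0, ω_s=1
25(1−ω_c) = −73(0−ω_c)  ⇒  98ω_c = 25  ⇒  ω_c = 25/98
ω_c/ω_s = 25/98

25/98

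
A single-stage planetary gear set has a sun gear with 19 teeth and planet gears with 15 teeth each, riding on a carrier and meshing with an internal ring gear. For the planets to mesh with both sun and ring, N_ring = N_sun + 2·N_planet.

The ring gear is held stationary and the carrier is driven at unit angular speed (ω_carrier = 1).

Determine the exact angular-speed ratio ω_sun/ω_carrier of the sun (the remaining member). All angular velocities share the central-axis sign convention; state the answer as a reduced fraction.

N_ring = 19 + 2·15 = 49
19(ω_s−ω_c) = −49(ω_r−ω_c),  ω_r=0, ω_c=1
ω_s = 1 − (49/19)(0−1) = 68/19
ω_s/ω_c = 68/19

68/19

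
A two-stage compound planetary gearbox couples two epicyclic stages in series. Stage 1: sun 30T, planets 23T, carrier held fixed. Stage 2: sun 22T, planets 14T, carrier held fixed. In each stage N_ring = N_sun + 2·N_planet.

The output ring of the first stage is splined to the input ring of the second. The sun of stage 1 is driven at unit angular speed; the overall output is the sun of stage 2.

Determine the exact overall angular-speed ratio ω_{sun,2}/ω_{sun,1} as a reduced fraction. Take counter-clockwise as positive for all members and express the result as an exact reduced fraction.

375/418

Stage 1: N_ring = 30 + 2·23 = 76
Stage 1: 30(ω_s−ω_c) = −76(ω_r−ω_c),  ω_c=0, ω_s=1
Stage 1: ω_r = 0 − (30/76)(1−0) = -15/38
  ⇒ ω_r¹/ω_s¹ = -15/38
Stage 2: N_ring = 22 + 2·14 = 50
Stage 2: 22(ω_s−ω_c) = −50(ω_r−ω_c),  ω_c=0, ω_r=1
Stage 2: ω_s = 0 − (50/22)(1−0) = -25/11
  ⇒ ω_s²/ω_r² = -25/11
Coupling ω_r² = ω_r¹ ⇒ overall = -15/38 × -25/11 = 375/418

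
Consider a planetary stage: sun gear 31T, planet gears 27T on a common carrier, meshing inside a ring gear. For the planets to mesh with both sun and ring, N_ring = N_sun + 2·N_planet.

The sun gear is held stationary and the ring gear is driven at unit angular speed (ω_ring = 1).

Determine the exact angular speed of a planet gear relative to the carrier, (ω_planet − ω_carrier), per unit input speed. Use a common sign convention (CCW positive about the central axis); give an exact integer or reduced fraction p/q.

N_ring = 31 + 2·27 = 85
31(ω_s−ω_c) = −85(ω_r−ω_c),  ω_s=0, ω_r=1
31(0−ω_c) = −85(1−ω_c)  ⇒  116ω_c = 85  ⇒  ω_c = 85/116
sun–planet: 31·(0−85/116) = −27·(ω_p−ω_c)  ⇒  ω_p−ω_c = −(31/27)·(-85/116) = 2635/3132

2635/3132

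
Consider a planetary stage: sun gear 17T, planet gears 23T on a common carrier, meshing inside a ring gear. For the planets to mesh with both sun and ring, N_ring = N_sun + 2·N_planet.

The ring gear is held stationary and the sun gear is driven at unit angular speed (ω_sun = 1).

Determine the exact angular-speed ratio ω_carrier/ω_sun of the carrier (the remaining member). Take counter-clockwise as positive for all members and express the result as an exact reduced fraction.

N_ring = 17 + 2·23 = 63
17(ω_s−ω_c) = −63(ω_r−ω_c),  ω_r=0, ω_s=1
17(1−ω_c) = −63(0−ω_c)  ⇒  80ω_c = 17  ⇒  ω_c = 17/80
ω_c/ω_s = 17/80

17/80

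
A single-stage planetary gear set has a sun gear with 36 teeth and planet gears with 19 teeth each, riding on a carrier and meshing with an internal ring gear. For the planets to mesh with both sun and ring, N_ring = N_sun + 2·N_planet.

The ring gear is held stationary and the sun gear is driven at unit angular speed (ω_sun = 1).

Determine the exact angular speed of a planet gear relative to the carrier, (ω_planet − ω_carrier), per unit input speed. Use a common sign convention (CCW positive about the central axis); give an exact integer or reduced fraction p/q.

N_ring = 36 + 2·19 = 74
36(ω_s−ω_c) = −74(ω_r−ω_c),  ω_r=0, ω_s=1
36(1−ω_c) = −74(0−ω_c)  ⇒  110ω_c = 36  ⇒  ω_c = 18/55
sun–planet: 36·(1−18/55) = −19·(ω_p−ω_c)  ⇒  ω_p−ω_c = −(36/19)·(37/55) = -1332/1045

-1332/1045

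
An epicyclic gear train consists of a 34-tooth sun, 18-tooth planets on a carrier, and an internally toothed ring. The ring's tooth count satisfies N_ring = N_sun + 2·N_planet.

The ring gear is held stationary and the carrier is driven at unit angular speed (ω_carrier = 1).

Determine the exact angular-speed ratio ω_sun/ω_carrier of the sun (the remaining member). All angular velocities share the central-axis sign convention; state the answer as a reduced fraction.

52/17

N_ring = 34 + 2·18 = 70
34(ω_s−ω_c) = −70(ω_r−ω_c),  ω_r=0, ω_c=1
ω_s = 1 − (70/34)(0−1) = 52/17
ω_s/ω_c = 52/17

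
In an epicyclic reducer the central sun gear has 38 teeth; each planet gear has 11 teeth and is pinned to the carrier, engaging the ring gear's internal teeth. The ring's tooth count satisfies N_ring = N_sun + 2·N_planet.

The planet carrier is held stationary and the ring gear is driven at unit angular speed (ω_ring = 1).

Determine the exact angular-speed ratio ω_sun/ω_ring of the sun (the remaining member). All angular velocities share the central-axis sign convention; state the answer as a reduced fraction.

N_ring = 38 + 2·11 = 60
38(ω_s−ω_c) = −60(ω_r−ω_c),  ω_c=0, ω_r=1
ω_s = 0 − (60/38)(1−0) = -30/19
ω_s/ω_r = -30/19

-30/19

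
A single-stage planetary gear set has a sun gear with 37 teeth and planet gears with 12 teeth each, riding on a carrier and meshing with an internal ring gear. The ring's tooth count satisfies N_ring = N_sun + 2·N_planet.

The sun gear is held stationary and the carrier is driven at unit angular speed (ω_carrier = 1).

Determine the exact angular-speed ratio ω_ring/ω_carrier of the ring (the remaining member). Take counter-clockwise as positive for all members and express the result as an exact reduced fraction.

N_ring = 37 + 2·12 = 61
37(ω_s−ω_c) = −61(ω_r−ω_c),  ω_s=0, ω_c=1
ω_r = 1 − (37/61)(0−1) = 98/61
ω_r/ω_c = 98/61

98/61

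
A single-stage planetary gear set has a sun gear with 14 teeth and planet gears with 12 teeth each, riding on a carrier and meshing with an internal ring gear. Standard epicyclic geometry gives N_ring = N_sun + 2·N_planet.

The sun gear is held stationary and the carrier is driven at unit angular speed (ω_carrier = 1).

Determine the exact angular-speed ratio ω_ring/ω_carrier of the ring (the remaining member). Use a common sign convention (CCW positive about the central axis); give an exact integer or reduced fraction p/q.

N_ring = 14 + 2·12 = 38
14(ω_s−ω_c) = −38(ω_r−ω_c),  ω_s=0, ω_c=1
ω_r = 1 − (14/38)(0−1) = 26/19
ω_r/ω_c = 26/19

26/19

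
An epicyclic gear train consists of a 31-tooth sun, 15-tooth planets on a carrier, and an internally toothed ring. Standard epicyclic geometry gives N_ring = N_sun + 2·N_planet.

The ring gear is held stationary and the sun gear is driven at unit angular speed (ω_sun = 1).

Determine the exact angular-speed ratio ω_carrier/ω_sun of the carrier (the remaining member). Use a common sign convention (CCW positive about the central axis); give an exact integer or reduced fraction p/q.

31/92

N_ring = 31 + 2·15 = 61
31(ω_s−ω_c) = −61(ω_r−ω_c),  ω_r=0, ω_s=1
31(1−ω_c) = −61(0−ω_c)  ⇒  92ω_c = 31  ⇒  ω_c = 31/92
ω_c/ω_s = 31/92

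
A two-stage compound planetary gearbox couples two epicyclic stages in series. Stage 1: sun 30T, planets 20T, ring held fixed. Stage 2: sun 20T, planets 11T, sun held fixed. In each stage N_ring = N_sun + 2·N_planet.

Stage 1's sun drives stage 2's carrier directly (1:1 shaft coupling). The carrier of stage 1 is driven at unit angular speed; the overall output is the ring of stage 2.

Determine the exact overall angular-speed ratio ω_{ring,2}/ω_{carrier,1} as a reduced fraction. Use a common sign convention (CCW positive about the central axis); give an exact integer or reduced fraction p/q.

Stage 1: N_ring = 30 + 2·20 = 70
Stage 1: 30(ω_s−ω_c) = −70(ω_r−ω_c),  ω_r=0, ω_c=1
Stage 1: ω_s = 1 − (70/30)(0−1) = 10/3
  ⇒ ω_s¹/ω_c¹ = 10/3
Stage 2: N_ring = 20 + 2·11 = 42
Stage 2: 20(ω_s−ω_c) = −42(ω_r−ω_c),  ω_s=0, ω_c=1
Stage 2: ω_r = 1 − (20/42)(0−1) = 31/21
  ⇒ ω_r²/ω_c² = 31/21
Coupling ω_c² = ω_s¹ ⇒ overall = 10/3 × 31/21 = 310/63

310/63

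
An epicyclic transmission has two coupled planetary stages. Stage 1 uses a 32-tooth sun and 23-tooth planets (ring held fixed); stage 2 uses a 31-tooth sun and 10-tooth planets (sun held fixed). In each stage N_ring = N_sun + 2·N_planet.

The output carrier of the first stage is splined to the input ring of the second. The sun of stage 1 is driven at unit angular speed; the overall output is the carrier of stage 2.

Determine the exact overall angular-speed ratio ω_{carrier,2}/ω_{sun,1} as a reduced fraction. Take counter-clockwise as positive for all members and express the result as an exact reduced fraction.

Stage 1: N_ring = 32 + 2·23 = 78
Stage 1: 32(ω_s−ω_c) = −78(ω_r−ω_c),  ω_r=0, ω_s=1
Stage 1: 32(1−ω_c) = −78(0−ω_c)  ⇒  110ω_c = 32  ⇒  ω_c = 16/55
  ⇒ ω_c¹/ω_s¹ = 16/55
Stage 2: N_ring = 31 + 2·10 = 51
Stage 2: 31(ω_s−ω_c) = −51(ω_r−ω_c),  ω_s=0, ω_r=1
Stage 2: 31(0−ω_c) = −51(1−ω_c)  ⇒  82ω_c = 51  ⇒  ω_c = 51/82
  ⇒ ω_c²/ω_r² = 51/82
Coupling ω_r² = ω_c¹ ⇒ overall = 16/55 × 51/82 = 408/2255

408/2255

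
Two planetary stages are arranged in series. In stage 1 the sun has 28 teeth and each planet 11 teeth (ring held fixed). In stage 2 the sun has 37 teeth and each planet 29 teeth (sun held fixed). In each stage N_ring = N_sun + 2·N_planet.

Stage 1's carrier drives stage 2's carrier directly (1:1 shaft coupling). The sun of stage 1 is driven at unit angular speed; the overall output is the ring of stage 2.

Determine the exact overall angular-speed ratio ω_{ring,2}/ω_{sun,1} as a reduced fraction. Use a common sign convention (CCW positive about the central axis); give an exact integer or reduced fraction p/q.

Stage 1: N_ring = 28 + 2·11 = 50
Stage 1: 28(ω_s−ω_c) = −50(ω_r−ω_c),  ω_r=0, ω_s=1
Stage 1: 28(1−ω_c) = −50(0−ω_c)  ⇒  78ω_c = 28  ⇒  ω_c = 14/39
  ⇒ ω_c¹/ω_s¹ = 14/39
Stage 2: N_ring = 37 + 2·29 = 95
Stage 2: 37(ω_s−ω_c) = −95(ω_r−ω_c),  ω_s=0, ω_c=1
Stage 2: ω_r = 1 − (37/95)(0−1) = 132/95
  ⇒ ω_r²/ω_c² = 132/95
Coupling ω_c² = ω_c¹ ⇒ overall = 14/39 × 132/95 = 616/1235

616/1235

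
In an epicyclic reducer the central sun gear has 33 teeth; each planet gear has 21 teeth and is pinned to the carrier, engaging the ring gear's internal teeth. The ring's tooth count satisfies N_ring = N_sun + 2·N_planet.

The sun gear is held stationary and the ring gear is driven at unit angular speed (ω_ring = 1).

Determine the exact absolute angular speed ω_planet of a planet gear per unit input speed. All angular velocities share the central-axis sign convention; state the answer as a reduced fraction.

25/14

N_ring = 33 + 2·21 = 75
33(ω_s−ω_c) = −75(ω_r−ω_c),  ω_s=0, ω_r=1
33(0−ω_c) = −75(1−ω_c)  ⇒  108ω_c = 75  ⇒  ω_c = 25/36
sun–planet: 33·(0−25/36) = −21·(ω_p−ω_c)  ⇒  ω_p−ω_c = −(33/21)·(-25/36) = 275/252
ω_p = 25/36 + 275/252 = 25/14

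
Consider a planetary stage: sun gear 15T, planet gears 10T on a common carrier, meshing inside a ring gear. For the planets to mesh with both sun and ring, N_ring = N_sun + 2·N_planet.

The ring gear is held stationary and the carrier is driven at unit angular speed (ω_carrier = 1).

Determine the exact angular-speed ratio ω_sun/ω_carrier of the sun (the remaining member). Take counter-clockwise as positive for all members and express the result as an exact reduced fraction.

N_ring = 15 + 2·10 = 35
15(ω_s−ω_c) = −35(ω_r−ω_c),  ω_r=0, ω_c=1
ω_s = 1 − (35/15)(0−1) = 10/3
ω_s/ω_c = 10/3

10/3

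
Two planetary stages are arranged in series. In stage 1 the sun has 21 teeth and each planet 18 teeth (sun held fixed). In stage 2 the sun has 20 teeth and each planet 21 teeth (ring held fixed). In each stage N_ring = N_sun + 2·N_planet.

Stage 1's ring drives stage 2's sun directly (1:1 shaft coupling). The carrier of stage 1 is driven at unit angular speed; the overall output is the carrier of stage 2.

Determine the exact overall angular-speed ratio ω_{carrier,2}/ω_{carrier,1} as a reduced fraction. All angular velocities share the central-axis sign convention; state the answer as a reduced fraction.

Stage 1: N_ring = 21 + 2·18 = 57
Stage 1: 21(ω_s−ω_c) = −57(ω_r−ω_c),  ω_s=0, ω_c=1
Stage 1: ω_r = 1 − (21/57)(0−1) = 26/19
  ⇒ ω_r¹/ω_c¹ = 26/19
Stage 2: N_ring = 20 + 2·21 = 62
Stage 2: 20(ω_s−ω_c) = −62(ω_r−ω_c),  ω_r=0, ω_s=1
Stage 2: 20(1−ω_c) = −62(0−ω_c)  ⇒  82ω_c = 20  ⇒  ω_c = 10/41
  ⇒ ω_c²/ω_s² = 10/41
Coupling ω_s² = ω_r¹ ⇒ overall = 26/19 × 10/41 = 260/779

260/779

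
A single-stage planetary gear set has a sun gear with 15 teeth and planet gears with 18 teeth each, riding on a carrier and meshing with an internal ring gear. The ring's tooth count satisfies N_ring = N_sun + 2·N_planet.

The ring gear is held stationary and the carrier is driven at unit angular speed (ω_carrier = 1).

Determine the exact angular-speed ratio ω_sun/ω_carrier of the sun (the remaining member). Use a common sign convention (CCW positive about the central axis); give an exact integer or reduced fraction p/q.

22/5

N_ring = 15 + 2·18 = 51
15(ω_s−ω_c) = −51(ω_r−ω_c),  ω_r=0, ω_c=1
ω_s = 1 − (51/15)(0−1) = 22/5
ω_s/ω_c = 22/5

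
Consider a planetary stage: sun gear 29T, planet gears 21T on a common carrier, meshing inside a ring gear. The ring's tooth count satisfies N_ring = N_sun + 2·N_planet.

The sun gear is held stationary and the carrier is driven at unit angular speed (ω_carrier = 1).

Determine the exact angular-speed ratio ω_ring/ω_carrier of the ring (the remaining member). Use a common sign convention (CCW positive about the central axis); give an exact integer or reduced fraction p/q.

100/71

N_ring = 29 + 2·21 = 71
29(ω_s−ω_c) = −71(ω_r−ω_c),  ω_s=0, ω_c=1
ω_r = 1 − (29/71)(0−1) = 100/71
ω_r/ω_c = 100/71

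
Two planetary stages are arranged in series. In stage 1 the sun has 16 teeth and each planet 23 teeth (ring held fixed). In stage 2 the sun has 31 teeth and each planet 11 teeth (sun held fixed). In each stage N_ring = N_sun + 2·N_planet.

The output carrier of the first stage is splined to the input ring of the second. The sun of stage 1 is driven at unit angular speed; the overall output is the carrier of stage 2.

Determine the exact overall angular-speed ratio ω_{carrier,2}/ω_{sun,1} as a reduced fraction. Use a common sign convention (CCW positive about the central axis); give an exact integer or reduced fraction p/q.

Stage 1: N_ring = 16 + 2·23 = 62
Stage 1: 16(ω_s−ω_c) = −62(ω_r−ω_c),  ω_r=0, ω_s=1
Stage 1: 16(1−ω_c) = −62(0−ω_c)  ⇒  78ω_c = 16  ⇒  ω_c = 8/39
  ⇒ ω_c¹/ω_s¹ = 8/39
Stage 2: N_ring = 31 + 2·11 = 53
Stage 2: 31(ω_s−ω_c) = −53(ω_r−ω_c),  ω_s=0, ω_r=1
Stage 2: 31(0−ω_c) = −53(1−ω_c)  ⇒  84ω_c = 53  ⇒  ω_c = 53/84
  ⇒ ω_c²/ω_r² = 53/84
Coupling ω_r² = ω_c¹ ⇒ overall = 8/39 × 53/84 = 106/819

106/819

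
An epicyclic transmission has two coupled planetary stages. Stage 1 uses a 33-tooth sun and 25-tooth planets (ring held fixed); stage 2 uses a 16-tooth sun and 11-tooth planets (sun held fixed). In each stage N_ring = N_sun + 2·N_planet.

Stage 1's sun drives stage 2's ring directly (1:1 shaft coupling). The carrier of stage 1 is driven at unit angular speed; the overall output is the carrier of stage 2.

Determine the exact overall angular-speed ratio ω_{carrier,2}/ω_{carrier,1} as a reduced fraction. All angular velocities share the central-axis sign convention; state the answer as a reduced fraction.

2204/891

Stage 1: N_ring = 33 + 2·25 = 83
Stage 1: 33(ω_s−ω_c) = −83(ω_r−ω_c),  ω_r=0, ω_c=1
Stage 1: ω_s = 1 − (83/33)(0−1) = 116/33
  ⇒ ω_s¹/ω_c¹ = 116/33
Stage 2: N_ring = 16 + 2·11 = 38
Stage 2: 16(ω_s−ω_c) = −38(ω_r−ω_c),  ω_s=0, ω_r=1
Stage 2: 16(0−ω_c) = −38(1−ω_c)  ⇒  54ω_c = 38  ⇒  ω_c = 19/27
  ⇒ ω_c²/ω_r² = 19/27
Coupling ω_r² = ω_s¹ ⇒ overall = 116/33 × 19/27 = 2204/891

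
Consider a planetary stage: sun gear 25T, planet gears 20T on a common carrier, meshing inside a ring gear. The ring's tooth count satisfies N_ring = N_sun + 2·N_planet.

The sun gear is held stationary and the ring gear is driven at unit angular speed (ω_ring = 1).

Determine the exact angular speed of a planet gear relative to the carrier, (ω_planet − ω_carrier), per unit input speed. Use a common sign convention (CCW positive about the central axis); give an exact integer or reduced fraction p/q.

N_ring = 25 + 2·20 = 65
25(ω_s−ω_c) = −65(ω_r−ω_c),  ω_s=0, ω_r=1
25(0−ω_c) = −65(1−ω_c)  ⇒  90ω_c = 65  ⇒  ω_c = 13/18
sun–planet: 25·(0−13/18) = −20·(ω_p−ω_c)  ⇒  ω_p−ω_c = −(25/20)·(-13/18) = 65/72

65/72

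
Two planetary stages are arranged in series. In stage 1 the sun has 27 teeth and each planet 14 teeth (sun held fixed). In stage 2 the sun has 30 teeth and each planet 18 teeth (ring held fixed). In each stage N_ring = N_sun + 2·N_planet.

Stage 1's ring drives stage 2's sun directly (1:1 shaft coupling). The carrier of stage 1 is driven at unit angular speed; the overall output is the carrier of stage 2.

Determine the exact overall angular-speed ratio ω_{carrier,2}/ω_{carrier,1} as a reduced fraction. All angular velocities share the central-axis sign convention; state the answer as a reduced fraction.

Stage 1: N_ring = 27 + 2·14 = 55
Stage 1: 27(ω_s−ω_c) = −55(ω_r−ω_c),  ω_s=0, ω_c=1
Stage 1: ω_r = 1 − (27/55)(0−1) = 82/55
  ⇒ ω_r¹/ω_c¹ = 82/55
Stage 2: N_ring = 30 + 2·18 = 66
Stage 2: 30(ω_s−ω_c) = −66(ω_r−ω_c),  ω_r=0, ω_s=1
Stage 2: 30(1−ω_c) = −66(0−ω_c)  ⇒  96ω_c = 30  ⇒  ω_c = 5/16
  ⇒ ω_c²/ω_s² = 5/16
Coupling ω_s² = ω_r¹ ⇒ overall = 82/55 × 5/16 = 41/88

41/88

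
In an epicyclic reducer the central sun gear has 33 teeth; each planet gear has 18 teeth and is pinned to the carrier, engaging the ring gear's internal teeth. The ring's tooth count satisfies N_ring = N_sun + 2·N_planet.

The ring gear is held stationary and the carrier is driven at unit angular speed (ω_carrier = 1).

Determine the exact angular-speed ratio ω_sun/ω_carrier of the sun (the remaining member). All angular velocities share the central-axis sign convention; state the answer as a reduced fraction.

N_ring = 33 + 2·18 = 69
33(ω_s−ω_c) = −69(ω_r−ω_c),  ω_r=0, ω_c=1
ω_s = 1 − (69/33)(0−1) = 34/11
ω_s/ω_c = 34/11

34/11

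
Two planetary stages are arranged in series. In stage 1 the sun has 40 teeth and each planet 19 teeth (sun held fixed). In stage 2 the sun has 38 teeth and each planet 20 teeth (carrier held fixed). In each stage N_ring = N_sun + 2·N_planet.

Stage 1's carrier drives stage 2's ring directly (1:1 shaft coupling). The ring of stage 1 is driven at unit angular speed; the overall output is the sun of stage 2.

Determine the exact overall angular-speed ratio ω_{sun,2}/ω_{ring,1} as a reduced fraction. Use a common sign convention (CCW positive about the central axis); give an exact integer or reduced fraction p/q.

-1521/1121

Stage 1: N_ring = 40 + 2·19 = 78
Stage 1: 40(ω_s−ω_c) = −78(ω_r−ω_c),  ω_s=0, ω_r=1
Stage 1: 40(0−ω_c) = −78(1−ω_c)  ⇒  118ω_c = 78  ⇒  ω_c = 39/59
  ⇒ ω_c¹/ω_r¹ = 39/59
Stage 2: N_ring = 38 + 2·20 = 78
Stage 2: 38(ω_s−ω_c) = −78(ω_r−ω_c),  ω_c=0, ω_r=1
Stage 2: ω_s = 0 − (78/38)(1−0) = -39/19
  ⇒ ω_s²/ω_r² = -39/19
Coupling ω_r² = ω_c¹ ⇒ overall = 39/59 × -39/19 = -1521/1121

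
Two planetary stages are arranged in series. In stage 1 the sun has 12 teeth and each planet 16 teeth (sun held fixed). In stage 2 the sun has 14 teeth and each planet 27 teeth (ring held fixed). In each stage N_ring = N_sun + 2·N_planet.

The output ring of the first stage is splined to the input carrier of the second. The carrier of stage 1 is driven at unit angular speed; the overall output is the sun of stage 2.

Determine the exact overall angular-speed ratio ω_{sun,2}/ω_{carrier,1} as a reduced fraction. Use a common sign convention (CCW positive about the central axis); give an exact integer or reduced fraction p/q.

82/11

Stage 1: N_ring = 12 + 2·16 = 44
Stage 1: 12(ω_s−ω_c) = −44(ω_r−ω_c),  ω_s=0, ω_c=1
Stage 1: ω_r = 1 − (12/44)(0−1) = 14/11
  ⇒ ω_r¹/ω_c¹ = 14/11
Stage 2: N_ring = 14 + 2·27 = 68
Stage 2: 14(ω_s−ω_c) = −68(ω_r−ω_c),  ω_r=0, ω_c=1
Stage 2: ω_s = 1 − (68/14)(0−1) = 41/7
  ⇒ ω_s²/ω_c² = 41/7
Coupling ω_c² = ω_r¹ ⇒ overall = 14/11 × 41/7 = 82/11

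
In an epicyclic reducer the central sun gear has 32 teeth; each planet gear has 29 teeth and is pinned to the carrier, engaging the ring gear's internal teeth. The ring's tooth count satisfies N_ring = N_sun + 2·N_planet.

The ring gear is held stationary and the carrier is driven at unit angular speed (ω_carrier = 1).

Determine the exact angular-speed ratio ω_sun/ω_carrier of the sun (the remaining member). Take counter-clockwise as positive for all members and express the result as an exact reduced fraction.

61/16

N_ring = 32 + 2·29 = 90
32(ω_s−ω_c) = −90(ω_r−ω_c),  ω_r=0, ω_c=1
ω_s = 1 − (90/32)(0−1) = 61/16
ω_s/ω_c = 61/16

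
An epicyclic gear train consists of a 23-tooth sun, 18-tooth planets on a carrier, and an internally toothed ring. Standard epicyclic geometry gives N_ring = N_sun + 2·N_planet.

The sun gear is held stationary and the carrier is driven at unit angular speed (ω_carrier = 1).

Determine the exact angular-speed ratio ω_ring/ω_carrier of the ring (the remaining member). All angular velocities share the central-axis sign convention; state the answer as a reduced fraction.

N_ring = 23 + 2·18 = 59
23(ω_s−ω_c) = −59(ω_r−ω_c),  ω_s=0, ω_c=1
ω_r = 1 − (23/59)(0−1) = 82/59
ω_r/ω_c = 82/59

82/59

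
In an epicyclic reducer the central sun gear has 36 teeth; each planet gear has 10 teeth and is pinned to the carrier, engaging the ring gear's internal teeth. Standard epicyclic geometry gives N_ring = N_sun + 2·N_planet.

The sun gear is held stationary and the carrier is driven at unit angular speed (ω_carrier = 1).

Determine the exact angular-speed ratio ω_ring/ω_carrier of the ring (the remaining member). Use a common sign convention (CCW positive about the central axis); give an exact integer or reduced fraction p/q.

23/14

N_ring = 36 + 2·10 = 56
36(ω_s−ω_c) = −56(ω_r−ω_c),  ω_s=0, ω_c=1
ω_r = 1 − (36/56)(0−1) = 23/14
ω_r/ω_c = 23/14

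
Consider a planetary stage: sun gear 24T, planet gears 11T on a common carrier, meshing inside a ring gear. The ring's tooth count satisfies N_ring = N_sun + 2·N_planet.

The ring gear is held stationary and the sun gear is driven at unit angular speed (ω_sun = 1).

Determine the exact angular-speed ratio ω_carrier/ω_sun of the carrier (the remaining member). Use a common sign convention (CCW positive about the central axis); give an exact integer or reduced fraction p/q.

12/35

N_ring = 24 + 2·11 = 46
24(ω_s−ω_c) = −46(ω_r−ω_c),  ω_r=0, ω_s=1
24(1−ω_c) = −46(0−ω_c)  ⇒  70ω_c = 24  ⇒  ω_c = 12/35
ω_c/ω_s = 12/35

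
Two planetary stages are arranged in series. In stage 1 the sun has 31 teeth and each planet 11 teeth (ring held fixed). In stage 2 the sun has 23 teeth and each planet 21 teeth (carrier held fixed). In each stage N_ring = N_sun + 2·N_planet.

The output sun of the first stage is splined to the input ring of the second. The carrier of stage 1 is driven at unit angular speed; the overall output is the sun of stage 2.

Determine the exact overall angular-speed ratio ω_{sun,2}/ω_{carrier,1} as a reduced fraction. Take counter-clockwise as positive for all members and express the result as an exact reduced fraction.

-5460/713

Stage 1: N_ring = 31 + 2·11 = 53
Stage 1: 31(ω_s−ω_c) = −53(ω_r−ω_c),  ω_r=0, ω_c=1
Stage 1: ω_s = 1 − (53/31)(0−1) = 84/31
  ⇒ ω_s¹/ω_c¹ = 84/31
Stage 2: N_ring = 23 + 2·21 = 65
Stage 2: 23(ω_s−ω_c) = −65(ω_r−ω_c),  ω_c=0, ω_r=1
Stage 2: ω_s = 0 − (65/23)(1−0) = -65/23
  ⇒ ω_s²/ω_r² = -65/23
Coupling ω_r² = ω_s¹ ⇒ overall = 84/31 × -65/23 = -5460/713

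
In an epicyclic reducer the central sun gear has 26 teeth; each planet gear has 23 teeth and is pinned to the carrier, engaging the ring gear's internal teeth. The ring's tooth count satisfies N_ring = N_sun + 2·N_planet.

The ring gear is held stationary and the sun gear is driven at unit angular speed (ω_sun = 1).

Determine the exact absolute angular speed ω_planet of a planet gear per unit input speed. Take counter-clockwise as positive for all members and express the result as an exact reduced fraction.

-13/23

N_ring = 26 + 2·23 = 72
26(ω_s−ω_c) = −72(ω_r−ω_c),  ω_r=0, ω_s=1
26(1−ω_c) = −72(0−ω_c)  ⇒  98ω_c = 26  ⇒  ω_c = 13/49
sun–planet: 26·(1−13/49) = −23·(ω_p−ω_c)  ⇒  ω_p−ω_c = −(26/23)·(36/49) = -936/1127
ω_p = 13/49 − 936/1127 = -13/23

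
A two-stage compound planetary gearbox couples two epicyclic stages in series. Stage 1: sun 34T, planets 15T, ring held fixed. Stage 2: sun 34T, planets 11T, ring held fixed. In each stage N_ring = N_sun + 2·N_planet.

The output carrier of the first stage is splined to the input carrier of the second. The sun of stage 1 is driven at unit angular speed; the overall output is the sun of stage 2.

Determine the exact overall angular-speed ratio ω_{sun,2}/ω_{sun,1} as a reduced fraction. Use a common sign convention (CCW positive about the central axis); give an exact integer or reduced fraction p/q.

45/49

Stage 1: N_ring = 34 + 2·15 = 64
Stage 1: 34(ω_s−ω_c) = −64(ω_r−ω_c),  ω_r=0, ω_s=1
Stage 1: 34(1−ω_c) = −64(0−ω_c)  ⇒  98ω_c = 34  ⇒  ω_c = 17/49
  ⇒ ω_c¹/ω_s¹ = 17/49
Stage 2: N_ring = 34 + 2·11 = 56
Stage 2: 34(ω_s−ω_c) = −56(ω_r−ω_c),  ω_r=0, ω_c=1
Stage 2: ω_s = 1 − (56/34)(0−1) = 45/17
  ⇒ ω_s²/ω_c² = 45/17
Coupling ω_c² = ω_c¹ ⇒ overall = 17/49 × 45/17 = 45/49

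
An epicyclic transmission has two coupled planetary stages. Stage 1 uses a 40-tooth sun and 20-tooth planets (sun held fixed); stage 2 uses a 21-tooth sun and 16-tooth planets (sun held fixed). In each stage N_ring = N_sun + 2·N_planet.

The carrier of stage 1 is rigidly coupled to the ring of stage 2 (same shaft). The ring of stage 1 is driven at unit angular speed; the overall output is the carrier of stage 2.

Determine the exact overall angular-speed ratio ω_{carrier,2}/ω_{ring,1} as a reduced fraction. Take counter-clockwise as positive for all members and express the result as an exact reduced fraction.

Stage 1: N_ring = 40 + 2·20 = 80
Stage 1: 40(ω_s−ω_c) = −80(ω_r−ω_c),  ω_s=0, ω_r=1
Stage 1: 40(0−ω_c) = −80(1−ω_c)  ⇒  120ω_c = 80  ⇒  ω_c = 2/3
  ⇒ ω_c¹/ω_r¹ = 2/3
Stage 2: N_ring = 21 + 2·16 = 53
Stage 2: 21(ω_s−ω_c) = −53(ω_r−ω_c),  ω_s=0, ω_r=1
Stage 2: 21(0−ω_c) = −53(1−ω_c)  ⇒  74ω_c = 53  ⇒  ω_c = 53/74
  ⇒ ω_c²/ω_r² = 53/74
Coupling ω_r² = ω_c¹ ⇒ overall = 2/3 × 53/74 = 53/111

53/111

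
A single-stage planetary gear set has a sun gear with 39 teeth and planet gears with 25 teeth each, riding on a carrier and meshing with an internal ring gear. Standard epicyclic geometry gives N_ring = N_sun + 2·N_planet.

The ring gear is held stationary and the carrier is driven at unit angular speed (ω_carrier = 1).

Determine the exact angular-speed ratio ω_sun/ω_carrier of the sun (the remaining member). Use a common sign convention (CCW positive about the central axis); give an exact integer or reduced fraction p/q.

N_ring = 39 + 2·25 = 89
39(ω_s−ω_c) = −89(ω_r−ω_c),  ω_r=0, ω_c=1
ω_s = 1 − (89/39)(0−1) = 128/39
ω_s/ω_c = 128/39

128/39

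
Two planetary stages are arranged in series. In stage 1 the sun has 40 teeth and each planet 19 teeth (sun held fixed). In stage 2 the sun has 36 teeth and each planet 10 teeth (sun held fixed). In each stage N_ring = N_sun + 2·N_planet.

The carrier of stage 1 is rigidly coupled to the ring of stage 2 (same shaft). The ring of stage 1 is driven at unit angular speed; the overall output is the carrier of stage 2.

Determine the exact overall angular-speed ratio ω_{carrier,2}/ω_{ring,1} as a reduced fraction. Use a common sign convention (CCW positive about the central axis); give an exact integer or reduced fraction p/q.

Stage 1: N_ring = 40 + 2·19 = 78
Stage 1: 40(ω_s−ω_c) = −78(ω_r−ω_c),  ω_s=0, ω_r=1
Stage 1: 40(0−ω_c) = −78(1−ω_c)  ⇒  118ω_c = 78  ⇒  ω_c = 39/59
  ⇒ ω_c¹/ω_r¹ = 39/59
Stage 2: N_ring = 36 + 2·10 = 56
Stage 2: 36(ω_s−ω_c) = −56(ω_r−ω_c),  ω_s=0, ω_r=1
Stage 2: 36(0−ω_c) = −56(1−ω_c)  ⇒  92ω_c = 56  ⇒  ω_c = 14/23
  ⇒ ω_c²/ω_r² = 14/23
Coupling ω_r² = ω_c¹ ⇒ overall = 39/59 × 14/23 = 546/1357

546/1357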